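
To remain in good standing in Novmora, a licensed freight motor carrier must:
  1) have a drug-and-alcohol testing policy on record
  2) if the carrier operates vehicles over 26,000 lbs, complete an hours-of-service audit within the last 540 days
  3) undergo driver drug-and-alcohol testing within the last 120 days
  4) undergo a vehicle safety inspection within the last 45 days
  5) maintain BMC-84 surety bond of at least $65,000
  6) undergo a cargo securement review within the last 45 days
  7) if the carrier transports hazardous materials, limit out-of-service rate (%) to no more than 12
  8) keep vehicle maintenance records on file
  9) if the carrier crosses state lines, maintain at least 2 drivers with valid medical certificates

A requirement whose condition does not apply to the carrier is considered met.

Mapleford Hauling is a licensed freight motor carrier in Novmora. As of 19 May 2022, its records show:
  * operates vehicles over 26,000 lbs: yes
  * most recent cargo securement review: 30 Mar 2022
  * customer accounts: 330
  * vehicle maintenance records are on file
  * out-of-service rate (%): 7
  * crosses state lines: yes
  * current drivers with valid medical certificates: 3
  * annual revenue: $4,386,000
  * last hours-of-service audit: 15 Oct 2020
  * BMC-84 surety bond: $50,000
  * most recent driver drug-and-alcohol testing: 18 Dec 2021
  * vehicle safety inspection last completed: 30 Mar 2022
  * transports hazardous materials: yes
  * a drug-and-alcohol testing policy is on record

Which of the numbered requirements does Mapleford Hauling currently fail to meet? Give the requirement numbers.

1. drug-and-alcohol testing policy present → met
2. condition 'operates vehicles over 26,000 lbs' holds; hours-of-service audit 581 days ago vs limit 540 → not met
3. driver drug-and-alcohol testing 152 days ago vs limit 120 → not met
4. vehicle safety inspection 50 days ago vs limit 45 → not met
5. BMC-84 surety bond $50,000 < $65,000 → not met
6. cargo securement review 50 days ago vs limit 45 → not met
7. condition 'transports hazardous materials' holds; out-of-service rate (%) 7 ≤ 12 → met
8. vehicle maintenance records present → met
9. condition 'crosses state lines' holds; drivers with valid medical certificates 3 ≥ 2 → met
Not met: 2, 3, 4, 5, 6

2, 3, 4, 5, 6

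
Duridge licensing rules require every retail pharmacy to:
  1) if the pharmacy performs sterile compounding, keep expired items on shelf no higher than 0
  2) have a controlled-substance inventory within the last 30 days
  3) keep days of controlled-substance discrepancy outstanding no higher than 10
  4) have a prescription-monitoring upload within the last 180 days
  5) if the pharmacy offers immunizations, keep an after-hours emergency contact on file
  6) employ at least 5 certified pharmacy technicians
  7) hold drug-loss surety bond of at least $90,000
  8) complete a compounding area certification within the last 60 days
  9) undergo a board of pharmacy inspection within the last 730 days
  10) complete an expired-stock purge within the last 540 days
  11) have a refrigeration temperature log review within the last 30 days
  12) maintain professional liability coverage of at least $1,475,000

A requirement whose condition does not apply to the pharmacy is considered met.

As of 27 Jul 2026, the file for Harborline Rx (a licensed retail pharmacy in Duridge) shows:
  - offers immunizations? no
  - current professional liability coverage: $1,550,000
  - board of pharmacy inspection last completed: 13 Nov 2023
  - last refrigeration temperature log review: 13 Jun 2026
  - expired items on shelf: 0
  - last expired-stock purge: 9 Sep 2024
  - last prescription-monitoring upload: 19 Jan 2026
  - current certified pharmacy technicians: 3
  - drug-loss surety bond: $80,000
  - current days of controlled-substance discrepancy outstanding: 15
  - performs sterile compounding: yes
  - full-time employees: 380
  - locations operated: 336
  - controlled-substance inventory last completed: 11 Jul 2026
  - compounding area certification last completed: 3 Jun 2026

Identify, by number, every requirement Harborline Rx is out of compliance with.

1. condition 'performs sterile compounding' holds; expired items on shelf 0 ≤ 0 → met
2. controlled-substance inventory 16 days ago vs limit 30 → met
3. days of controlled-substance discrepancy outstanding 15 > 10 → not met
4. prescription-monitoring upload 189 days ago vs limit 180 → not met
5. condition 'offers immunizations' does not hold → requirement n/a → met
6. certified pharmacy technicians 3 < 5 → not met
7. drug-loss surety bond $80,000 < $90,000 → not met
8. compounding area certification 54 days ago vs limit 60 → met
9. board of pharmacy inspection 987 days ago vs limit 730 → not met
10. expired-stock purge 686 days ago vs limit 540 → not met
11. refrigeration temperature log review 44 days ago vs limit 30 → not met
12. professional liability coverage $1,550,000 ≥ $1,475,000 → met
Not met: 3, 4, 6, 7, 9, 10, 11

3, 4, 6, 7, 9, 10, 11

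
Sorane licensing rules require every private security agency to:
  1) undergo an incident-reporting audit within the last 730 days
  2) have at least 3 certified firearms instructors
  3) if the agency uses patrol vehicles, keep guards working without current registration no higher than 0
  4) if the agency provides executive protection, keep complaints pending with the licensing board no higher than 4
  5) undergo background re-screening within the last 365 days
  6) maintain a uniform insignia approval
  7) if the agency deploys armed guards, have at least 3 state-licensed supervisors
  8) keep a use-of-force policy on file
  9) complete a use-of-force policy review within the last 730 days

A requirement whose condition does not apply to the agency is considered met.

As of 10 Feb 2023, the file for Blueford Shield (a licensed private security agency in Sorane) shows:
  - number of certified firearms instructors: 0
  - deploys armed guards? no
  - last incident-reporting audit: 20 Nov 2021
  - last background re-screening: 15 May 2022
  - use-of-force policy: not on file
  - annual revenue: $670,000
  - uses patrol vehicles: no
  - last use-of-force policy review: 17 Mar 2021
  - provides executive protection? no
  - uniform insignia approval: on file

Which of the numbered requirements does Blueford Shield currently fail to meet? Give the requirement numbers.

2, 8

1. incident-reporting audit 447 days ago vs limit 730 → met
2. certified firearms instructors 0 < 3 → not met
3. condition 'uses patrol vehicles' does not hold → requirement n/a → met
4. condition 'provides executive protection' does not hold → requirement n/a → met
5. background re-screening 271 days ago vs limit 365 → met
6. uniform insignia approval present → met
7. condition 'deploys armed guards' does not hold → requirement n/a → met
8. use-of-force policy absent → not met
9. use-of-force policy review 695 days ago vs limit 730 → met
Not met: 2, 8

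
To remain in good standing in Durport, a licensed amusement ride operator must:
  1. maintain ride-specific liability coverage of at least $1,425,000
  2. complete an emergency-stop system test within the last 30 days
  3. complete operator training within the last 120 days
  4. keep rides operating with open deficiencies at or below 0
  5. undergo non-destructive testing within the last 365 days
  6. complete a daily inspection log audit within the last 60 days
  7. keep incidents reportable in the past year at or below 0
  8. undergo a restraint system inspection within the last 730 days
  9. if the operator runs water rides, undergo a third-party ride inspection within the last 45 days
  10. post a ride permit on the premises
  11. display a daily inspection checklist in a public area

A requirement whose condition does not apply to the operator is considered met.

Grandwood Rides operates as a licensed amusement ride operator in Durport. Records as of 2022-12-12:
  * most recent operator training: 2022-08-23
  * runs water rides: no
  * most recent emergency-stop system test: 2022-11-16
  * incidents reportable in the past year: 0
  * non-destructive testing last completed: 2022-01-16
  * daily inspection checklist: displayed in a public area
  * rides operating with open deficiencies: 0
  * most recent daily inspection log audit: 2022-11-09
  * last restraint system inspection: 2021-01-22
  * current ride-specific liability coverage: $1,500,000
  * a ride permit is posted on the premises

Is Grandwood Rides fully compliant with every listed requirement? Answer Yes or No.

Yes

1. ride-specific liability coverage $1,500,000 ≥ $1,425,000 → met
2. emergency-stop system test 26 days ago vs limit 30 → met
3. operator training 111 days ago vs limit 120 → met
4. rides operating with open deficiencies 0 ≤ 0 → met
5. non-destructive testing 330 days ago vs limit 365 → met
6. daily inspection log audit 33 days ago vs limit 60 → met
7. incidents reportable in the past year 0 ≤ 0 → met
8. restraint system inspection 689 days ago vs limit 730 → met
9. condition 'runs water rides' does not hold → requirement n/a → met
10. ride permit present → met
11. daily inspection checklist present → met
All met.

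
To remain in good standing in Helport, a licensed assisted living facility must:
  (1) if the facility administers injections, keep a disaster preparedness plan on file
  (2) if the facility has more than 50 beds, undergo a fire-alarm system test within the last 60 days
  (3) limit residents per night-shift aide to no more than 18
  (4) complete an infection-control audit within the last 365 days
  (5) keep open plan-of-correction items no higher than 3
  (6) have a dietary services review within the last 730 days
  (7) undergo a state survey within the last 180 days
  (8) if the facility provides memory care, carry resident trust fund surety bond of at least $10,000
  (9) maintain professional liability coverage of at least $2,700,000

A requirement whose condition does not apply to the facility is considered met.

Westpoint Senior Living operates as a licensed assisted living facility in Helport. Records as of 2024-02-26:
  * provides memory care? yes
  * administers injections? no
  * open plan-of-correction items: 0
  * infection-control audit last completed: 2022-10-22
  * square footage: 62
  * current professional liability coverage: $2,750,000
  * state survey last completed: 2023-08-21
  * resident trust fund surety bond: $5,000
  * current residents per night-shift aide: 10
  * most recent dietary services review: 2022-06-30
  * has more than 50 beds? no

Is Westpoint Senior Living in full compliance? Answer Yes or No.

1. condition 'administers injections' does not hold → requirement n/a → met
2. condition 'has more than 50 beds' does not hold → requirement n/a → met
3. residents per night-shift aide 10 ≤ 18 → met
4. infection-control audit 492 days ago vs limit 365 → not met
5. open plan-of-correction items 0 ≤ 3 → met
6. dietary services review 606 days ago vs limit 730 → met
7. state survey 189 days ago vs limit 180 → not met
8. condition 'provides memory care' holds; resident trust fund surety bond $5,000 < $10,000 → not met
9. professional liability coverage $2,750,000 ≥ $2,700,000 → met
Not met: 4, 7, 8

No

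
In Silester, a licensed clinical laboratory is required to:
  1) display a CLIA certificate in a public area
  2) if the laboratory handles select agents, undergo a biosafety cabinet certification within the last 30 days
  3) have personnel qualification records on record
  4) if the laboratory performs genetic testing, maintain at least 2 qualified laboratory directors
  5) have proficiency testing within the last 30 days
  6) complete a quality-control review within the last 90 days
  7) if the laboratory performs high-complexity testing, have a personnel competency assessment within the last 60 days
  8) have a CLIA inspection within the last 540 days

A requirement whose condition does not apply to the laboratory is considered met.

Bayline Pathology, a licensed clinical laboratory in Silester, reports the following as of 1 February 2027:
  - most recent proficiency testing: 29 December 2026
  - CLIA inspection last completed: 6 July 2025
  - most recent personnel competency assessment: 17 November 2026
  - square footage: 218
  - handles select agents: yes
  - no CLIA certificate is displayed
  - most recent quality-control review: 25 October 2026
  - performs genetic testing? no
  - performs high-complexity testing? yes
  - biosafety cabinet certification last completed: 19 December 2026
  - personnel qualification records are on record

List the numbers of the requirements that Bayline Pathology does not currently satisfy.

1, 2, 5, 6, 7, 8

1. CLIA certificate absent → not met
2. condition 'handles select agents' holds; biosafety cabinet certification 44 days ago vs limit 30 → not met
3. personnel qualification records present → met
4. condition 'performs genetic testing' does not hold → requirement n/a → met
5. proficiency testing 34 days ago vs limit 30 → not met
6. quality-control review 99 days ago vs limit 90 → not met
7. condition 'performs high-complexity testing' holds; personnel competency assessment 76 days ago vs limit 60 → not met
8. CLIA inspection 575 days ago vs limit 540 → not met
Not met: 1, 2, 5, 6, 7, 8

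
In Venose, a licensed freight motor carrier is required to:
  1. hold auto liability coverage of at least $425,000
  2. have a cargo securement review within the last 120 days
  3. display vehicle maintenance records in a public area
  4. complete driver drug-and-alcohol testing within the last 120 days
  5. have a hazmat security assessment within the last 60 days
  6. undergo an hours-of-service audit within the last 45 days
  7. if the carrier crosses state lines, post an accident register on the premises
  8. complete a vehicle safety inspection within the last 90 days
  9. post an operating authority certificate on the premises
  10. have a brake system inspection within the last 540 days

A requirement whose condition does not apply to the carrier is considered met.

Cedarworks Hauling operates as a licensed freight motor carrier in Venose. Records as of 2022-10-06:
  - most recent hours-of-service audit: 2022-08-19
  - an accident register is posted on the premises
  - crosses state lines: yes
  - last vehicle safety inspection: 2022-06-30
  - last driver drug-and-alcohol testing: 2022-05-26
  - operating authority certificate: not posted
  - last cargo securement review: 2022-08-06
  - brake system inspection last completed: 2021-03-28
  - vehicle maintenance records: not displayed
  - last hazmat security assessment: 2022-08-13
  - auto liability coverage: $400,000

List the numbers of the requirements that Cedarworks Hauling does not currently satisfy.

1, 3, 4, 6, 8, 9, 10

1. auto liability coverage $400,000 < $425,000 → not met
2. cargo securement review 61 days ago vs limit 120 → met
3. vehicle maintenance records absent → not met
4. driver drug-and-alcohol testing 133 days ago vs limit 120 → not met
5. hazmat security assessment 54 days ago vs limit 60 → met
6. hours-of-service audit 48 days ago vs limit 45 → not met
7. condition 'crosses state lines' holds; accident register present → met
8. vehicle safety inspection 98 days ago vs limit 90 → not met
9. operating authority certificate absent → not met
10. brake system inspection 557 days ago vs limit 540 → not met
Not met: 1, 3, 4, 6, 8, 9, 10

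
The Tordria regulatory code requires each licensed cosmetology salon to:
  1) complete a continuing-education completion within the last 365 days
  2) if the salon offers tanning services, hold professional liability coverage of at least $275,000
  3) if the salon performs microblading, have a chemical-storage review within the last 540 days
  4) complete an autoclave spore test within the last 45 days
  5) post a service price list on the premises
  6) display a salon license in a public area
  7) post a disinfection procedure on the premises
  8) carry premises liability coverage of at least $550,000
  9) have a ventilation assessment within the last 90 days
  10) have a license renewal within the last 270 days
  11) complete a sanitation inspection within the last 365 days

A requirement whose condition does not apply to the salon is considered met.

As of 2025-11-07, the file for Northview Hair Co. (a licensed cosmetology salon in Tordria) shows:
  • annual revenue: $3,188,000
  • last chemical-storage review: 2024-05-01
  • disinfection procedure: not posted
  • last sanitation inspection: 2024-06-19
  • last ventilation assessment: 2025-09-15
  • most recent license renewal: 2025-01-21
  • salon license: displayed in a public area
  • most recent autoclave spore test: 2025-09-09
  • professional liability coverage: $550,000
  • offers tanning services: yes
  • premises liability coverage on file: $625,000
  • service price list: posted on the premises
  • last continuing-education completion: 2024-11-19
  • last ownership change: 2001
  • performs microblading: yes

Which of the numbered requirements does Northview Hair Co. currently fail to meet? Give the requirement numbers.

3, 4, 7, 10, 11

1. continuing-education completion 353 days ago vs limit 365 → met
2. condition 'offers tanning services' holds; professional liability coverage $550,000 ≥ $275,000 → met
3. condition 'performs microblading' holds; chemical-storage review 555 days ago vs limit 540 → not met
4. autoclave spore test 59 days ago vs limit 45 → not met
5. service price list present → met
6. salon license present → met
7. disinfection procedure absent → not met
8. premises liability coverage $625,000 ≥ $550,000 → met
9. ventilation assessment 53 days ago vs limit 90 → met
10. license renewal 290 days ago vs limit 270 → not met
11. sanitation inspection 506 days ago vs limit 365 → not met
Not met: 3, 4, 7, 10, 11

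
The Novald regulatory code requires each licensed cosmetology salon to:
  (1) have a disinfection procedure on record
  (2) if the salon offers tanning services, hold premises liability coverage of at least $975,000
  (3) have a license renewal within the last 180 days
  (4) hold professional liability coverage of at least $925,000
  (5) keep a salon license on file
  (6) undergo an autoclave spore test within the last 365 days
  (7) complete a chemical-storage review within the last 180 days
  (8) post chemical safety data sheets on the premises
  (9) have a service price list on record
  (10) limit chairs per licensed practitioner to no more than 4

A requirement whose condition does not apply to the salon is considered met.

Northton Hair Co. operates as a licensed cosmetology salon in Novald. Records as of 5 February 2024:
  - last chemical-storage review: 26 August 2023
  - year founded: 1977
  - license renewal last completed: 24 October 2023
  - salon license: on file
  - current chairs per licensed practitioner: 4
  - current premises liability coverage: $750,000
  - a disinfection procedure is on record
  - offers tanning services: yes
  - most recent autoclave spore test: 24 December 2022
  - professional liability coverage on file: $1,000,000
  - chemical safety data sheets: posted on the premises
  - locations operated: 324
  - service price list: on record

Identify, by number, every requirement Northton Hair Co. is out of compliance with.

2, 6

1. disinfection procedure present → met
2. condition 'offers tanning services' holds; premises liability coverage $750,000 < $975,000 → not met
3. license renewal 104 days ago vs limit 180 → met
4. professional liability coverage $1,000,000 ≥ $925,000 → met
5. salon license present → met
6. autoclave spore test 408 days ago vs limit 365 → not met
7. chemical-storage review 163 days ago vs limit 180 → met
8. chemical safety data sheets present → met
9. service price list present → met
10. chairs per licensed practitioner 4 ≤ 4 → met
Not met: 2, 6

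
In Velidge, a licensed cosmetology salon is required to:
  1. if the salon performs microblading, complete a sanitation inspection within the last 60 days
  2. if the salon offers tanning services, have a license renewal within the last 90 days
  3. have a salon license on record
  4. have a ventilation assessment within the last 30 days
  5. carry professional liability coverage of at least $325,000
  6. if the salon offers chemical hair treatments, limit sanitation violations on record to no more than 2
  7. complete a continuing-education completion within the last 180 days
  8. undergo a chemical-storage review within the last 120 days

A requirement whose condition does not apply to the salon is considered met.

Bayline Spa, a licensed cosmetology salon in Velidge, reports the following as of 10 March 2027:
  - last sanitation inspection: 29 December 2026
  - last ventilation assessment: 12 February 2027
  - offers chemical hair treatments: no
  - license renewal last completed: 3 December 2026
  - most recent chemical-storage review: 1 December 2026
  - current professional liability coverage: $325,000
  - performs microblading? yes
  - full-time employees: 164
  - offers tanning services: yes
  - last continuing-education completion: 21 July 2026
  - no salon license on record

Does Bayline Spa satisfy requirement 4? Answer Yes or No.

Yes

4. ventilation assessment 26 days ago vs limit 30 → met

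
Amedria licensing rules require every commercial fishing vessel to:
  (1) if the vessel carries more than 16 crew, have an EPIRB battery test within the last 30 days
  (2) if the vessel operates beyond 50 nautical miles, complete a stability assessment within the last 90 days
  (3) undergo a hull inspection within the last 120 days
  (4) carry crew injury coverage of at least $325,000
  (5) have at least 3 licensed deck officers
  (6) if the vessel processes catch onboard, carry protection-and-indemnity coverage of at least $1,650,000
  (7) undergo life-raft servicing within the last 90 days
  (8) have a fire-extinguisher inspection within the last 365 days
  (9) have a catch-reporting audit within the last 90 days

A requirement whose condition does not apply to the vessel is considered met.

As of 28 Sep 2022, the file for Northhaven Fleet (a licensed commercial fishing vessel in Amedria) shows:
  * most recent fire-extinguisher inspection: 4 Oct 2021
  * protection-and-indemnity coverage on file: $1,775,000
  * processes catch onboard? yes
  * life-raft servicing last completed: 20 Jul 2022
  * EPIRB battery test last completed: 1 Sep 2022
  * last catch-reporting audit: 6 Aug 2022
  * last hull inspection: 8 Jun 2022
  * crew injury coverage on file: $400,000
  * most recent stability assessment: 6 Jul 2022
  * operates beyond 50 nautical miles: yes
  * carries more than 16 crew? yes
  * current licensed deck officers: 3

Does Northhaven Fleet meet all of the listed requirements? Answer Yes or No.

Yes

1. condition 'carries more than 16 crew' holds; EPIRB battery test 27 days ago vs limit 30 → met
2. condition 'operates beyond 50 nautical miles' holds; stability assessment 84 days ago vs limit 90 → met
3. hull inspection 112 days ago vs limit 120 → met
4. crew injury coverage $400,000 ≥ $325,000 → met
5. licensed deck officers 3 ≥ 3 → met
6. condition 'processes catch onboard' holds; protection-and-indemnity coverage $1,775,000 ≥ $1,650,000 → met
7. life-raft servicing 70 days ago vs limit 90 → met
8. fire-extinguisher inspection 359 days ago vs limit 365 → met
9. catch-reporting audit 53 days ago vs limit 90 → met
All met.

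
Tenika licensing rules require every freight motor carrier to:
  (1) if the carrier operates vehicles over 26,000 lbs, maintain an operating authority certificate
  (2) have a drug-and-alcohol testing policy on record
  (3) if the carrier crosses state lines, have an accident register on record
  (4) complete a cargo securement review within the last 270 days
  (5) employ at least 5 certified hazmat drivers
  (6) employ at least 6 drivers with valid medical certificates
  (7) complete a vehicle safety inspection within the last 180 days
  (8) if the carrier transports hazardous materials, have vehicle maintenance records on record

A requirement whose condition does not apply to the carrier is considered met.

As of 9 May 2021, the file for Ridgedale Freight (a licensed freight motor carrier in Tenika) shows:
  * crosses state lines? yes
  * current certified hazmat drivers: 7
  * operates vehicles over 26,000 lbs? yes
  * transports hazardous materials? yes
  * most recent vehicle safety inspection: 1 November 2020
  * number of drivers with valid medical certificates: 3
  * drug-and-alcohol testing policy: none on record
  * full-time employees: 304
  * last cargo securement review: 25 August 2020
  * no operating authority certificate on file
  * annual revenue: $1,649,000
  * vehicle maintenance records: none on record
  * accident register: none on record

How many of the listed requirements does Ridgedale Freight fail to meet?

1. condition 'operates vehicles over 26,000 lbs' holds; operating authority certificate absent → not met
2. drug-and-alcohol testing policy absent → not met
3. condition 'crosses state lines' holds; accident register absent → not met
4. cargo securement review 257 days ago vs limit 270 → met
5. certified hazmat drivers 7 ≥ 5 → met
6. drivers with valid medical certificates 3 < 6 → not met
7. vehicle safety inspection 189 days ago vs limit 180 → not met
8. condition 'transports hazardous materials' holds; vehicle maintenance records absent → not met
Not met: 6 of 8

6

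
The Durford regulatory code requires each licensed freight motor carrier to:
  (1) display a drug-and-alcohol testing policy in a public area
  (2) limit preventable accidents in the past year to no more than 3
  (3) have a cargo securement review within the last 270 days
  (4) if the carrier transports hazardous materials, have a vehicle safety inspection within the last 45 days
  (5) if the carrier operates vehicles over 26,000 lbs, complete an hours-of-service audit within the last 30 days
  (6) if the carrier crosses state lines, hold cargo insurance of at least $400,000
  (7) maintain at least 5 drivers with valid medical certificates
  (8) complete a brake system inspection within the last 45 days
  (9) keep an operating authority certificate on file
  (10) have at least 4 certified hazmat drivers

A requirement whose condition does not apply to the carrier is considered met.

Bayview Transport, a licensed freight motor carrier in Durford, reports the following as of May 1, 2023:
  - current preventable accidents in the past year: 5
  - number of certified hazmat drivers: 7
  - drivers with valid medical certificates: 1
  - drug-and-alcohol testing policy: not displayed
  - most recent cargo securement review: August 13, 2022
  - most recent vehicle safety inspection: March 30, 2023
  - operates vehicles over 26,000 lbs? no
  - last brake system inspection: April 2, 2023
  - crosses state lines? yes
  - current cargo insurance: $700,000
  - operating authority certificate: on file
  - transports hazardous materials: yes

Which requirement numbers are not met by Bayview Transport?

1. drug-and-alcohol testing policy absent → not met
2. preventable accidents in the past year 5 > 3 → not met
3. cargo securement review 261 days ago vs limit 270 → met
4. condition 'transports hazardous materials' holds; vehicle safety inspection 32 days ago vs limit 45 → met
5. condition 'operates vehicles over 26,000 lbs' does not hold → requirement n/a → met
6. condition 'crosses state lines' holds; cargo insurance $700,000 ≥ $400,000 → met
7. drivers with valid medical certificates 1 < 5 → not met
8. brake system inspection 29 days ago vs limit 45 → met
9. operating authority certificate present → met
10. certified hazmat drivers 7 ≥ 4 → met
Not met: 1, 2, 7

1, 2, 7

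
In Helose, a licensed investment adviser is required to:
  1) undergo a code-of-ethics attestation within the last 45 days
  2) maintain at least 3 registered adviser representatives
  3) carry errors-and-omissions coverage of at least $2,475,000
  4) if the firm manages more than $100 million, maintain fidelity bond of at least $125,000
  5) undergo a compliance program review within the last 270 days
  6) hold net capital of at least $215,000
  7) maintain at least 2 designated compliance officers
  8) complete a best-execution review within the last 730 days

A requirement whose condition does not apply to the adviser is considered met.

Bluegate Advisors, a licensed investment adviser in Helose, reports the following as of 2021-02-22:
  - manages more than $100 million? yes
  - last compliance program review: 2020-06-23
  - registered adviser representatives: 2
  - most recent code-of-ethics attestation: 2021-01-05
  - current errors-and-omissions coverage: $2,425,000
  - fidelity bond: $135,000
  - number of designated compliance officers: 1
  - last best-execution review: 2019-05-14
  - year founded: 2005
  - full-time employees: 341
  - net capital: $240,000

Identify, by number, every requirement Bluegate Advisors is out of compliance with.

1, 2, 3, 7

1. code-of-ethics attestation 48 days ago vs limit 45 → not met
2. registered adviser representatives 2 < 3 → not met
3. errors-and-omissions coverage $2,425,000 < $2,475,000 → not met
4. condition 'manages more than $100 million' holds; fidelity bond $135,000 ≥ $125,000 → met
5. compliance program review 244 days ago vs limit 270 → met
6. net capital $240,000 ≥ $215,000 → met
7. designated compliance officers 1 < 2 → not met
8. best-execution review 650 days ago vs limit 730 → met
Not met: 1, 2, 3, 7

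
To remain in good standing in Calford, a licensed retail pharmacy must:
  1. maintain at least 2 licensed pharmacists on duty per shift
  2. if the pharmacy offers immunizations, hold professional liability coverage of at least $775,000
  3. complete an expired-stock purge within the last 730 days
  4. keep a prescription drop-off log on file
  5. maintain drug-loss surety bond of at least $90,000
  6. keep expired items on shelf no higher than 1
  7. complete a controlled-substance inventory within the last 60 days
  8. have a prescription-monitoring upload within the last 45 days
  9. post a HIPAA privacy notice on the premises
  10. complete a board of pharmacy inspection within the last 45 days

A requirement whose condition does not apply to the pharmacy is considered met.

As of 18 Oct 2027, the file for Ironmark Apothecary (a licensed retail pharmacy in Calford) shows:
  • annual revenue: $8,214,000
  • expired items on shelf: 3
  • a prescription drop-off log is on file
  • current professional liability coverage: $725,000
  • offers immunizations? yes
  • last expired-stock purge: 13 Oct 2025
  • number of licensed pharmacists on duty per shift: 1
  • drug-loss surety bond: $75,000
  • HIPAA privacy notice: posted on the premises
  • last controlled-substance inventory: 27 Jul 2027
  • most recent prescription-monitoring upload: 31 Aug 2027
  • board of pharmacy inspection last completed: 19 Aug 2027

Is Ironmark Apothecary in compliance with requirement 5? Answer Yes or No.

5. drug-loss surety bond $75,000 < $90,000 → not met

No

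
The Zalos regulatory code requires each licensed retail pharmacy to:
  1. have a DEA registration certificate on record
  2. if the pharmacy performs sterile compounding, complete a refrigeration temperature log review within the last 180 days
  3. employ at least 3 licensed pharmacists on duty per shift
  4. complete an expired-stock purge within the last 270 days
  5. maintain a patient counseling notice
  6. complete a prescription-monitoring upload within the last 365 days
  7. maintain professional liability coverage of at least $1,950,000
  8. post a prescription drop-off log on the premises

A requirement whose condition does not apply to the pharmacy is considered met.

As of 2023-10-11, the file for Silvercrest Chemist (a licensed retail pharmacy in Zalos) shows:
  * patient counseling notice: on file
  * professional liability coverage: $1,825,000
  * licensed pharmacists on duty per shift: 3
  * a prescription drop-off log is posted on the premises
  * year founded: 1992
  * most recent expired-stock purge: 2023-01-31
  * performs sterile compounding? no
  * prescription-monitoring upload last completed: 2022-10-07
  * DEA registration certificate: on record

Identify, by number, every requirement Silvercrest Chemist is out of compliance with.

1. DEA registration certificate present → met
2. condition 'performs sterile compounding' does not hold → requirement n/a → met
3. licensed pharmacists on duty per shift 3 ≥ 3 → met
4. expired-stock purge 253 days ago vs limit 270 → met
5. patient counseling notice present → met
6. prescription-monitoring upload 369 days ago vs limit 365 → not met
7. professional liability coverage $1,825,000 < $1,950,000 → not met
8. prescription drop-off log present → met
Not met: 6, 7

6, 7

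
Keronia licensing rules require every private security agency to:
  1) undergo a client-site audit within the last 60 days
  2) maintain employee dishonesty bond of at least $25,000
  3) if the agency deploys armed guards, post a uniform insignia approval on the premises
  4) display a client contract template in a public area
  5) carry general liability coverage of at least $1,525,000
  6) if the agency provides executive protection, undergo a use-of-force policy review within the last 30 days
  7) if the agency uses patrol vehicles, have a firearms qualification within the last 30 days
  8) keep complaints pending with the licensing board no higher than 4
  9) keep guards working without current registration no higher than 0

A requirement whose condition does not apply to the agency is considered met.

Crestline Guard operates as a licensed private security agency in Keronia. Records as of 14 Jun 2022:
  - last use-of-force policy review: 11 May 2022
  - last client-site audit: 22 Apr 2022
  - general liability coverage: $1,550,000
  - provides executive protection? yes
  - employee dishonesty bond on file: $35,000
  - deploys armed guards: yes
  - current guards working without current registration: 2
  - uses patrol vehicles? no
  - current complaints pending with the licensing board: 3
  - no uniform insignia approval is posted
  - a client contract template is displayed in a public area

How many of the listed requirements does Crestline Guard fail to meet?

3

1. client-site audit 53 days ago vs limit 60 → met
2. employee dishonesty bond $35,000 ≥ $25,000 → met
3. condition 'deploys armed guards' holds; uniform insignia approval absent → not met
4. client contract template present → met
5. general liability coverage $1,550,000 ≥ $1,525,000 → met
6. condition 'provides executive protection' holds; use-of-force policy review 34 days ago vs limit 30 → not met
7. condition 'uses patrol vehicles' does not hold → requirement n/a → met
8. complaints pending with the licensing board 3 ≤ 4 → met
9. guards working without current registration 2 > 0 → not met
Not met: 3 of 9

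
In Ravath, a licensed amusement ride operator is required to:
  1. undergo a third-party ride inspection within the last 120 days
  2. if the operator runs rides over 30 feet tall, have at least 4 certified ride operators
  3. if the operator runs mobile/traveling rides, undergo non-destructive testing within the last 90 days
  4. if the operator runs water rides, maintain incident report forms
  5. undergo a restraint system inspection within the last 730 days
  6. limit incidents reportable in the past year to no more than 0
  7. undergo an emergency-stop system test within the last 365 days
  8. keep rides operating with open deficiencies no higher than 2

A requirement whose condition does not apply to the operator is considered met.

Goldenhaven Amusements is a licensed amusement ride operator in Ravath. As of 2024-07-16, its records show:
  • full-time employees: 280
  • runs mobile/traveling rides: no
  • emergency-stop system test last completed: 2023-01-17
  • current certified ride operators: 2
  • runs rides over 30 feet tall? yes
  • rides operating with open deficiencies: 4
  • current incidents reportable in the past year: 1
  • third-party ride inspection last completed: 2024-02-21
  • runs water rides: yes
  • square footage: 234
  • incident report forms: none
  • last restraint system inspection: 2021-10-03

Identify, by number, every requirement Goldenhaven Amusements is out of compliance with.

1. third-party ride inspection 146 days ago vs limit 120 → not met
2. condition 'runs rides over 30 feet tall' holds; certified ride operators 2 < 4 → not met
3. condition 'runs mobile/traveling rides' does not hold → requirement n/a → met
4. condition 'runs water rides' holds; incident report forms absent → not met
5. restraint system inspection 1017 days ago vs limit 730 → not met
6. incidents reportable in the past year 1 > 0 → not met
7. emergency-stop system test 546 days ago vs limit 365 → not met
8. rides operating with open deficiencies 4 > 2 → not met
Not met: 1, 2, 4, 5, 6, 7, 8

1, 2, 4, 5, 6, 7, 8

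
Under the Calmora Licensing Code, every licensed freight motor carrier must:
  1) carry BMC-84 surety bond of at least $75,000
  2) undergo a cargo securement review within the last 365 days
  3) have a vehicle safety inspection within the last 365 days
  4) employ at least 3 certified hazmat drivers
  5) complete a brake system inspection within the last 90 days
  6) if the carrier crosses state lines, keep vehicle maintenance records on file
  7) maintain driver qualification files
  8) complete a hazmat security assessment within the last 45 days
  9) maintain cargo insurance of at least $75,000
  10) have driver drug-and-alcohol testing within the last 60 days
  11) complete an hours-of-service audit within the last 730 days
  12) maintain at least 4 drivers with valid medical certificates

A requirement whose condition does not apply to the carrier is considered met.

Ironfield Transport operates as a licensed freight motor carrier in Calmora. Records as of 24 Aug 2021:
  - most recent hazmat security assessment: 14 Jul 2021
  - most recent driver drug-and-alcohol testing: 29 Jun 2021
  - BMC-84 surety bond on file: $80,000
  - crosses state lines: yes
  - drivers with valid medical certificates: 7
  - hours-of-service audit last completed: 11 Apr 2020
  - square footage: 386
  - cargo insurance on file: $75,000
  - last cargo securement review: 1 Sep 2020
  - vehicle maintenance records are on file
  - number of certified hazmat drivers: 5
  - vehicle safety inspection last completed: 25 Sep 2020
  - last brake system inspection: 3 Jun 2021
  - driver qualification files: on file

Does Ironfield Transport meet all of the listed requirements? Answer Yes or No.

1. BMC-84 surety bond $80,000 ≥ $75,000 → met
2. cargo securement review 357 days ago vs limit 365 → met
3. vehicle safety inspection 333 days ago vs limit 365 → met
4. certified hazmat drivers 5 ≥ 3 → met
5. brake system inspection 82 days ago vs limit 90 → met
6. condition 'crosses state lines' holds; vehicle maintenance records present → met
7. driver qualification files present → met
8. hazmat security assessment 41 days ago vs limit 45 → met
9. cargo insurance $75,000 ≥ $75,000 → met
10. driver drug-and-alcohol testing 56 days ago vs limit 60 → met
11. hours-of-service audit 500 days ago vs limit 730 → met
12. drivers with valid medical certificates 7 ≥ 4 → met
All met.

Yes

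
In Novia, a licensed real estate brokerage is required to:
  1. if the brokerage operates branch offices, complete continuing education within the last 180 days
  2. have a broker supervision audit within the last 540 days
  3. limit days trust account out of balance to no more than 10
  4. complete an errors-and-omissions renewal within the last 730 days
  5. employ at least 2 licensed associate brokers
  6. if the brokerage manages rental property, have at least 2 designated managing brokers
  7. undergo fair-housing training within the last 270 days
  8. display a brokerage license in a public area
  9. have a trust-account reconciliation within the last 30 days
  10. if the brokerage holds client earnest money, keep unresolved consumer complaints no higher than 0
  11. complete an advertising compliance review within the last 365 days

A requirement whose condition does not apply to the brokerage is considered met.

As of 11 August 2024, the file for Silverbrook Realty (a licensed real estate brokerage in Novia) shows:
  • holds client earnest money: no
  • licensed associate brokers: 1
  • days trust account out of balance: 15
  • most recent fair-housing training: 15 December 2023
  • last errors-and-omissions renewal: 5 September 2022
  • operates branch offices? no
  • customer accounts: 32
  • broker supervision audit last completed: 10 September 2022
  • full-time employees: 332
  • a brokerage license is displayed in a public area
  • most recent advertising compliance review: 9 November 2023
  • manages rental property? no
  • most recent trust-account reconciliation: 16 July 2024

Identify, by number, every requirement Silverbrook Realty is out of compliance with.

2, 3, 5

1. condition 'operates branch offices' does not hold → requirement n/a → met
2. broker supervision audit 701 days ago vs limit 540 → not met
3. days trust account out of balance 15 > 10 → not met
4. errors-and-omissions renewal 706 days ago vs limit 730 → met
5. licensed associate brokers 1 < 2 → not met
6. condition 'manages rental property' does not hold → requirement n/a → met
7. fair-housing training 240 days ago vs limit 270 → met
8. brokerage license present → met
9. trust-account reconciliation 26 days ago vs limit 30 → met
10. condition 'holds client earnest money' does not hold → requirement n/a → met
11. advertising compliance review 276 days ago vs limit 365 → met
Not met: 2, 3, 5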